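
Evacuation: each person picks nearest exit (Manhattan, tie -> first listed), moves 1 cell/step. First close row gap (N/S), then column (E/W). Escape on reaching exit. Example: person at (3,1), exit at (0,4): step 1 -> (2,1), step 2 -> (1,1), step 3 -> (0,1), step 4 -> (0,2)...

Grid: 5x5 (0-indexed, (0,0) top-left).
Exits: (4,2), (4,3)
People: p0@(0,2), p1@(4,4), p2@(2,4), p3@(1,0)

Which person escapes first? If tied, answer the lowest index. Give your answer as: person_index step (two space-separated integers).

Answer: 1 1

Derivation:
Step 1: p0:(0,2)->(1,2) | p1:(4,4)->(4,3)->EXIT | p2:(2,4)->(3,4) | p3:(1,0)->(2,0)
Step 2: p0:(1,2)->(2,2) | p1:escaped | p2:(3,4)->(4,4) | p3:(2,0)->(3,0)
Step 3: p0:(2,2)->(3,2) | p1:escaped | p2:(4,4)->(4,3)->EXIT | p3:(3,0)->(4,0)
Step 4: p0:(3,2)->(4,2)->EXIT | p1:escaped | p2:escaped | p3:(4,0)->(4,1)
Step 5: p0:escaped | p1:escaped | p2:escaped | p3:(4,1)->(4,2)->EXIT
Exit steps: [4, 1, 3, 5]
First to escape: p1 at step 1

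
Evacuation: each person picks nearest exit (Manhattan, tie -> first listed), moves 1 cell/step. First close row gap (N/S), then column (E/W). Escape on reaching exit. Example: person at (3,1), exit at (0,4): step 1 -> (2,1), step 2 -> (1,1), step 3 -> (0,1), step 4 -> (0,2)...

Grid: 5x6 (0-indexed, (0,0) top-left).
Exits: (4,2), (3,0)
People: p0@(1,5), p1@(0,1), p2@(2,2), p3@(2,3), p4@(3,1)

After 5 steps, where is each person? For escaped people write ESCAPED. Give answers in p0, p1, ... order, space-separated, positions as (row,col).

Step 1: p0:(1,5)->(2,5) | p1:(0,1)->(1,1) | p2:(2,2)->(3,2) | p3:(2,3)->(3,3) | p4:(3,1)->(3,0)->EXIT
Step 2: p0:(2,5)->(3,5) | p1:(1,1)->(2,1) | p2:(3,2)->(4,2)->EXIT | p3:(3,3)->(4,3) | p4:escaped
Step 3: p0:(3,5)->(4,5) | p1:(2,1)->(3,1) | p2:escaped | p3:(4,3)->(4,2)->EXIT | p4:escaped
Step 4: p0:(4,5)->(4,4) | p1:(3,1)->(3,0)->EXIT | p2:escaped | p3:escaped | p4:escaped
Step 5: p0:(4,4)->(4,3) | p1:escaped | p2:escaped | p3:escaped | p4:escaped

(4,3) ESCAPED ESCAPED ESCAPED ESCAPED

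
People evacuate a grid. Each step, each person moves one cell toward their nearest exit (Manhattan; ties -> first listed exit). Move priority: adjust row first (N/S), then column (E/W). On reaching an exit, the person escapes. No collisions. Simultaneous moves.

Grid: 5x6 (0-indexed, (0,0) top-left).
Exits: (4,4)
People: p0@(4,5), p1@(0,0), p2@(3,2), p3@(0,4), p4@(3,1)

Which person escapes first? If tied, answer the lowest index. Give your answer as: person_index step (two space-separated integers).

Step 1: p0:(4,5)->(4,4)->EXIT | p1:(0,0)->(1,0) | p2:(3,2)->(4,2) | p3:(0,4)->(1,4) | p4:(3,1)->(4,1)
Step 2: p0:escaped | p1:(1,0)->(2,0) | p2:(4,2)->(4,3) | p3:(1,4)->(2,4) | p4:(4,1)->(4,2)
Step 3: p0:escaped | p1:(2,0)->(3,0) | p2:(4,3)->(4,4)->EXIT | p3:(2,4)->(3,4) | p4:(4,2)->(4,3)
Step 4: p0:escaped | p1:(3,0)->(4,0) | p2:escaped | p3:(3,4)->(4,4)->EXIT | p4:(4,3)->(4,4)->EXIT
Step 5: p0:escaped | p1:(4,0)->(4,1) | p2:escaped | p3:escaped | p4:escaped
Step 6: p0:escaped | p1:(4,1)->(4,2) | p2:escaped | p3:escaped | p4:escaped
Step 7: p0:escaped | p1:(4,2)->(4,3) | p2:escaped | p3:escaped | p4:escaped
Step 8: p0:escaped | p1:(4,3)->(4,4)->EXIT | p2:escaped | p3:escaped | p4:escaped
Exit steps: [1, 8, 3, 4, 4]
First to escape: p0 at step 1

Answer: 0 1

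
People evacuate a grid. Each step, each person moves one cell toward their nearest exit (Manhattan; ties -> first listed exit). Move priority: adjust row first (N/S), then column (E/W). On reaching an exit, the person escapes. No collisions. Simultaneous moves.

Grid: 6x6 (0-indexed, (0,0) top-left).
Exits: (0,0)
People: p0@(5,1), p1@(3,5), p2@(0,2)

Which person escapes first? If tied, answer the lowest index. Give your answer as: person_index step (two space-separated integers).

Answer: 2 2

Derivation:
Step 1: p0:(5,1)->(4,1) | p1:(3,5)->(2,5) | p2:(0,2)->(0,1)
Step 2: p0:(4,1)->(3,1) | p1:(2,5)->(1,5) | p2:(0,1)->(0,0)->EXIT
Step 3: p0:(3,1)->(2,1) | p1:(1,5)->(0,5) | p2:escaped
Step 4: p0:(2,1)->(1,1) | p1:(0,5)->(0,4) | p2:escaped
Step 5: p0:(1,1)->(0,1) | p1:(0,4)->(0,3) | p2:escaped
Step 6: p0:(0,1)->(0,0)->EXIT | p1:(0,3)->(0,2) | p2:escaped
Step 7: p0:escaped | p1:(0,2)->(0,1) | p2:escaped
Step 8: p0:escaped | p1:(0,1)->(0,0)->EXIT | p2:escaped
Exit steps: [6, 8, 2]
First to escape: p2 at step 2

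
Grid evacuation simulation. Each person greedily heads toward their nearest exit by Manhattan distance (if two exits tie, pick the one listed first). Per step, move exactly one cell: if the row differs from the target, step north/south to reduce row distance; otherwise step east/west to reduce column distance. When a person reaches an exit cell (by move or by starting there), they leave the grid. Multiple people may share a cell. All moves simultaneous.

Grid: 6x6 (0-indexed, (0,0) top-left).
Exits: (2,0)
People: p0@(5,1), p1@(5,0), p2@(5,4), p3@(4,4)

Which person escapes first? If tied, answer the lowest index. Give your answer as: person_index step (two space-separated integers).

Answer: 1 3

Derivation:
Step 1: p0:(5,1)->(4,1) | p1:(5,0)->(4,0) | p2:(5,4)->(4,4) | p3:(4,4)->(3,4)
Step 2: p0:(4,1)->(3,1) | p1:(4,0)->(3,0) | p2:(4,4)->(3,4) | p3:(3,4)->(2,4)
Step 3: p0:(3,1)->(2,1) | p1:(3,0)->(2,0)->EXIT | p2:(3,4)->(2,4) | p3:(2,4)->(2,3)
Step 4: p0:(2,1)->(2,0)->EXIT | p1:escaped | p2:(2,4)->(2,3) | p3:(2,3)->(2,2)
Step 5: p0:escaped | p1:escaped | p2:(2,3)->(2,2) | p3:(2,2)->(2,1)
Step 6: p0:escaped | p1:escaped | p2:(2,2)->(2,1) | p3:(2,1)->(2,0)->EXIT
Step 7: p0:escaped | p1:escaped | p2:(2,1)->(2,0)->EXIT | p3:escaped
Exit steps: [4, 3, 7, 6]
First to escape: p1 at step 3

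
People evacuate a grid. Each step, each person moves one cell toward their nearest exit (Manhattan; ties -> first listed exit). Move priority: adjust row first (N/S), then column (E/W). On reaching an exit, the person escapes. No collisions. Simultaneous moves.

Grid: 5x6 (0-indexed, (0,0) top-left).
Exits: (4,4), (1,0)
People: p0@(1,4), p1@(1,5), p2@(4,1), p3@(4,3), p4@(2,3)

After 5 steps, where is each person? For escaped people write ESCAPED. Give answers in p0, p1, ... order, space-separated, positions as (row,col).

Step 1: p0:(1,4)->(2,4) | p1:(1,5)->(2,5) | p2:(4,1)->(4,2) | p3:(4,3)->(4,4)->EXIT | p4:(2,3)->(3,3)
Step 2: p0:(2,4)->(3,4) | p1:(2,5)->(3,5) | p2:(4,2)->(4,3) | p3:escaped | p4:(3,3)->(4,3)
Step 3: p0:(3,4)->(4,4)->EXIT | p1:(3,5)->(4,5) | p2:(4,3)->(4,4)->EXIT | p3:escaped | p4:(4,3)->(4,4)->EXIT
Step 4: p0:escaped | p1:(4,5)->(4,4)->EXIT | p2:escaped | p3:escaped | p4:escaped

ESCAPED ESCAPED ESCAPED ESCAPED ESCAPED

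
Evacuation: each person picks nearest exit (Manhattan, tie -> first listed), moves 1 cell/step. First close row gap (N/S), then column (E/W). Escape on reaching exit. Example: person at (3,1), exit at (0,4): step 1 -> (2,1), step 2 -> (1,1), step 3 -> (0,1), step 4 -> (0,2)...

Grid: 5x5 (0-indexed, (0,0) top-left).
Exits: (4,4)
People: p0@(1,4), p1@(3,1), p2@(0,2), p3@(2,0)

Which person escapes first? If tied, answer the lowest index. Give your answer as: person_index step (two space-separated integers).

Answer: 0 3

Derivation:
Step 1: p0:(1,4)->(2,4) | p1:(3,1)->(4,1) | p2:(0,2)->(1,2) | p3:(2,0)->(3,0)
Step 2: p0:(2,4)->(3,4) | p1:(4,1)->(4,2) | p2:(1,2)->(2,2) | p3:(3,0)->(4,0)
Step 3: p0:(3,4)->(4,4)->EXIT | p1:(4,2)->(4,3) | p2:(2,2)->(3,2) | p3:(4,0)->(4,1)
Step 4: p0:escaped | p1:(4,3)->(4,4)->EXIT | p2:(3,2)->(4,2) | p3:(4,1)->(4,2)
Step 5: p0:escaped | p1:escaped | p2:(4,2)->(4,3) | p3:(4,2)->(4,3)
Step 6: p0:escaped | p1:escaped | p2:(4,3)->(4,4)->EXIT | p3:(4,3)->(4,4)->EXIT
Exit steps: [3, 4, 6, 6]
First to escape: p0 at step 3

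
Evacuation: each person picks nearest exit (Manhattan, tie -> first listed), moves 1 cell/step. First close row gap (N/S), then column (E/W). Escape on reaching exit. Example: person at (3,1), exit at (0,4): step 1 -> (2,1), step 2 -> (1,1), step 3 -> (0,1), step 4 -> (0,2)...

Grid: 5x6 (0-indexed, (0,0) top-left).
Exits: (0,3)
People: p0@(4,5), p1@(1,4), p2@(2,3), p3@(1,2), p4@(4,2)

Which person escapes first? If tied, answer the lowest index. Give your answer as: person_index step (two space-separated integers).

Answer: 1 2

Derivation:
Step 1: p0:(4,5)->(3,5) | p1:(1,4)->(0,4) | p2:(2,3)->(1,3) | p3:(1,2)->(0,2) | p4:(4,2)->(3,2)
Step 2: p0:(3,5)->(2,5) | p1:(0,4)->(0,3)->EXIT | p2:(1,3)->(0,3)->EXIT | p3:(0,2)->(0,3)->EXIT | p4:(3,2)->(2,2)
Step 3: p0:(2,5)->(1,5) | p1:escaped | p2:escaped | p3:escaped | p4:(2,2)->(1,2)
Step 4: p0:(1,5)->(0,5) | p1:escaped | p2:escaped | p3:escaped | p4:(1,2)->(0,2)
Step 5: p0:(0,5)->(0,4) | p1:escaped | p2:escaped | p3:escaped | p4:(0,2)->(0,3)->EXIT
Step 6: p0:(0,4)->(0,3)->EXIT | p1:escaped | p2:escaped | p3:escaped | p4:escaped
Exit steps: [6, 2, 2, 2, 5]
First to escape: p1 at step 2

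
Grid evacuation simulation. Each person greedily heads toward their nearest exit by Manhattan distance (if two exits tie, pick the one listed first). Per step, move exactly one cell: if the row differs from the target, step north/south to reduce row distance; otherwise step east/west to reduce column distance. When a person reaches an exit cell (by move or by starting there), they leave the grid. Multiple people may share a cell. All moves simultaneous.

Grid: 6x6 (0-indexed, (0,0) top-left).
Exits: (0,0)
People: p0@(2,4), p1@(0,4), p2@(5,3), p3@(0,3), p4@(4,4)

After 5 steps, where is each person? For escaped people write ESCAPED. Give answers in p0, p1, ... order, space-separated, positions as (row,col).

Step 1: p0:(2,4)->(1,4) | p1:(0,4)->(0,3) | p2:(5,3)->(4,3) | p3:(0,3)->(0,2) | p4:(4,4)->(3,4)
Step 2: p0:(1,4)->(0,4) | p1:(0,3)->(0,2) | p2:(4,3)->(3,3) | p3:(0,2)->(0,1) | p4:(3,4)->(2,4)
Step 3: p0:(0,4)->(0,3) | p1:(0,2)->(0,1) | p2:(3,3)->(2,3) | p3:(0,1)->(0,0)->EXIT | p4:(2,4)->(1,4)
Step 4: p0:(0,3)->(0,2) | p1:(0,1)->(0,0)->EXIT | p2:(2,3)->(1,3) | p3:escaped | p4:(1,4)->(0,4)
Step 5: p0:(0,2)->(0,1) | p1:escaped | p2:(1,3)->(0,3) | p3:escaped | p4:(0,4)->(0,3)

(0,1) ESCAPED (0,3) ESCAPED (0,3)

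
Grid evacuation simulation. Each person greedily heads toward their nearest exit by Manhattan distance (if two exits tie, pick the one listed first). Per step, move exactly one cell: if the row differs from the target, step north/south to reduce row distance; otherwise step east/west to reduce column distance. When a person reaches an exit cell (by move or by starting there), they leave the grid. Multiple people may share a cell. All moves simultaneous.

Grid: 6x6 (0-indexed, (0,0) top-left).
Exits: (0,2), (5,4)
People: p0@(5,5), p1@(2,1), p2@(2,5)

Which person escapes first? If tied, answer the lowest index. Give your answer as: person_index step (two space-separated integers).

Answer: 0 1

Derivation:
Step 1: p0:(5,5)->(5,4)->EXIT | p1:(2,1)->(1,1) | p2:(2,5)->(3,5)
Step 2: p0:escaped | p1:(1,1)->(0,1) | p2:(3,5)->(4,5)
Step 3: p0:escaped | p1:(0,1)->(0,2)->EXIT | p2:(4,5)->(5,5)
Step 4: p0:escaped | p1:escaped | p2:(5,5)->(5,4)->EXIT
Exit steps: [1, 3, 4]
First to escape: p0 at step 1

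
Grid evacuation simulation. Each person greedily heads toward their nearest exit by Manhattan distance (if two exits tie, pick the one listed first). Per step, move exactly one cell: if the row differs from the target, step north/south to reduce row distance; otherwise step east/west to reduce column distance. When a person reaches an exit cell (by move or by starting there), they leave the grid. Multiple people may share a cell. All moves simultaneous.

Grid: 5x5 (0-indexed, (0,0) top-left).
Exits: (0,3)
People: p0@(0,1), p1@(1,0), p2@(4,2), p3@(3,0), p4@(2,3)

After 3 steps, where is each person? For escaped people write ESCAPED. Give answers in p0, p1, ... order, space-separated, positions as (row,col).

Step 1: p0:(0,1)->(0,2) | p1:(1,0)->(0,0) | p2:(4,2)->(3,2) | p3:(3,0)->(2,0) | p4:(2,3)->(1,3)
Step 2: p0:(0,2)->(0,3)->EXIT | p1:(0,0)->(0,1) | p2:(3,2)->(2,2) | p3:(2,0)->(1,0) | p4:(1,3)->(0,3)->EXIT
Step 3: p0:escaped | p1:(0,1)->(0,2) | p2:(2,2)->(1,2) | p3:(1,0)->(0,0) | p4:escaped

ESCAPED (0,2) (1,2) (0,0) ESCAPED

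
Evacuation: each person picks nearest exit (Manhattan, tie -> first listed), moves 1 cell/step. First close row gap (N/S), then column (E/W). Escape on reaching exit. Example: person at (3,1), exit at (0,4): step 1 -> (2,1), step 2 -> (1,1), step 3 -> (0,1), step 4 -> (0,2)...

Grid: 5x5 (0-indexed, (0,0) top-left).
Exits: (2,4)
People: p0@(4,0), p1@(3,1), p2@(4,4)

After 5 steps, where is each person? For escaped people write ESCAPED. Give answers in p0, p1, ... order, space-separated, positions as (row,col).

Step 1: p0:(4,0)->(3,0) | p1:(3,1)->(2,1) | p2:(4,4)->(3,4)
Step 2: p0:(3,0)->(2,0) | p1:(2,1)->(2,2) | p2:(3,4)->(2,4)->EXIT
Step 3: p0:(2,0)->(2,1) | p1:(2,2)->(2,3) | p2:escaped
Step 4: p0:(2,1)->(2,2) | p1:(2,3)->(2,4)->EXIT | p2:escaped
Step 5: p0:(2,2)->(2,3) | p1:escaped | p2:escaped

(2,3) ESCAPED ESCAPED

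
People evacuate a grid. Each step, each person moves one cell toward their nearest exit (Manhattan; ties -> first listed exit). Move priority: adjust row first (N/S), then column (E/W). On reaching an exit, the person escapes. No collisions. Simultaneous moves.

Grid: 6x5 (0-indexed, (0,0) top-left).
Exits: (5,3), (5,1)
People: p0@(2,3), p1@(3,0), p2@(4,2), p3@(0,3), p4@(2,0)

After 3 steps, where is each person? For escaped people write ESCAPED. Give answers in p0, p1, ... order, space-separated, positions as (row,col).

Step 1: p0:(2,3)->(3,3) | p1:(3,0)->(4,0) | p2:(4,2)->(5,2) | p3:(0,3)->(1,3) | p4:(2,0)->(3,0)
Step 2: p0:(3,3)->(4,3) | p1:(4,0)->(5,0) | p2:(5,2)->(5,3)->EXIT | p3:(1,3)->(2,3) | p4:(3,0)->(4,0)
Step 3: p0:(4,3)->(5,3)->EXIT | p1:(5,0)->(5,1)->EXIT | p2:escaped | p3:(2,3)->(3,3) | p4:(4,0)->(5,0)

ESCAPED ESCAPED ESCAPED (3,3) (5,0)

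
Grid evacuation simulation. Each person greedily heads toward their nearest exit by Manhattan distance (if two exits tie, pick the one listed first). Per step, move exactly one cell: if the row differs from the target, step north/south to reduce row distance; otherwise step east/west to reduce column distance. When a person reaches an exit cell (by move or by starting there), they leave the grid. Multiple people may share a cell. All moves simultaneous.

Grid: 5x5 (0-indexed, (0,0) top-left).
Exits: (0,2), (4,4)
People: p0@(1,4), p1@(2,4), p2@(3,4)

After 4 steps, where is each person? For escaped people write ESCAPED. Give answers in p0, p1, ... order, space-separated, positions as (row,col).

Step 1: p0:(1,4)->(0,4) | p1:(2,4)->(3,4) | p2:(3,4)->(4,4)->EXIT
Step 2: p0:(0,4)->(0,3) | p1:(3,4)->(4,4)->EXIT | p2:escaped
Step 3: p0:(0,3)->(0,2)->EXIT | p1:escaped | p2:escaped

ESCAPED ESCAPED ESCAPED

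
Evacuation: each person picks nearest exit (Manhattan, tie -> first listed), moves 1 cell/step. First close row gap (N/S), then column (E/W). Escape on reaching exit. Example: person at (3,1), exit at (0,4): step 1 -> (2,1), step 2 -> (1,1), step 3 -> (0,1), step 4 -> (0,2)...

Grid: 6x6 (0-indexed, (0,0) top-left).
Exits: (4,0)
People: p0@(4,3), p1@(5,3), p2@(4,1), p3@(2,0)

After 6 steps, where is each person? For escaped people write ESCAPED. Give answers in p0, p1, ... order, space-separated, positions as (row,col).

Step 1: p0:(4,3)->(4,2) | p1:(5,3)->(4,3) | p2:(4,1)->(4,0)->EXIT | p3:(2,0)->(3,0)
Step 2: p0:(4,2)->(4,1) | p1:(4,3)->(4,2) | p2:escaped | p3:(3,0)->(4,0)->EXIT
Step 3: p0:(4,1)->(4,0)->EXIT | p1:(4,2)->(4,1) | p2:escaped | p3:escaped
Step 4: p0:escaped | p1:(4,1)->(4,0)->EXIT | p2:escaped | p3:escaped

ESCAPED ESCAPED ESCAPED ESCAPED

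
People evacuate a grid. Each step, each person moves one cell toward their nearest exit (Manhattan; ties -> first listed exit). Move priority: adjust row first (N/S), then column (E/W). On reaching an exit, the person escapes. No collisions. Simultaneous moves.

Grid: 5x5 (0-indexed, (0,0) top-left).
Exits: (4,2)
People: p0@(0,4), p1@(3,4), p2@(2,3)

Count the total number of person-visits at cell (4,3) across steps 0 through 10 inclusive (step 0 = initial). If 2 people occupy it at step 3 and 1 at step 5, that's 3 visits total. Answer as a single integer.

Step 0: p0@(0,4) p1@(3,4) p2@(2,3) -> at (4,3): 0 [-], cum=0
Step 1: p0@(1,4) p1@(4,4) p2@(3,3) -> at (4,3): 0 [-], cum=0
Step 2: p0@(2,4) p1@(4,3) p2@(4,3) -> at (4,3): 2 [p1,p2], cum=2
Step 3: p0@(3,4) p1@ESC p2@ESC -> at (4,3): 0 [-], cum=2
Step 4: p0@(4,4) p1@ESC p2@ESC -> at (4,3): 0 [-], cum=2
Step 5: p0@(4,3) p1@ESC p2@ESC -> at (4,3): 1 [p0], cum=3
Step 6: p0@ESC p1@ESC p2@ESC -> at (4,3): 0 [-], cum=3
Total visits = 3

Answer: 3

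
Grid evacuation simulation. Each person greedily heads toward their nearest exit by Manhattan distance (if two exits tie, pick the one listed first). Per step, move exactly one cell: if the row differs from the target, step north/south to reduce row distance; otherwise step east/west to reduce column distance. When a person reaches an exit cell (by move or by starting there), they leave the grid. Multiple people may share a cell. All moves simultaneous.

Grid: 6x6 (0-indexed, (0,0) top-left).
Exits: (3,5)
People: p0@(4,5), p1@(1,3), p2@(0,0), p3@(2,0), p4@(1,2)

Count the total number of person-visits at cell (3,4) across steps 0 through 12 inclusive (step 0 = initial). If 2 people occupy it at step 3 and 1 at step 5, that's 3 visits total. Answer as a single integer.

Answer: 4

Derivation:
Step 0: p0@(4,5) p1@(1,3) p2@(0,0) p3@(2,0) p4@(1,2) -> at (3,4): 0 [-], cum=0
Step 1: p0@ESC p1@(2,3) p2@(1,0) p3@(3,0) p4@(2,2) -> at (3,4): 0 [-], cum=0
Step 2: p0@ESC p1@(3,3) p2@(2,0) p3@(3,1) p4@(3,2) -> at (3,4): 0 [-], cum=0
Step 3: p0@ESC p1@(3,4) p2@(3,0) p3@(3,2) p4@(3,3) -> at (3,4): 1 [p1], cum=1
Step 4: p0@ESC p1@ESC p2@(3,1) p3@(3,3) p4@(3,4) -> at (3,4): 1 [p4], cum=2
Step 5: p0@ESC p1@ESC p2@(3,2) p3@(3,4) p4@ESC -> at (3,4): 1 [p3], cum=3
Step 6: p0@ESC p1@ESC p2@(3,3) p3@ESC p4@ESC -> at (3,4): 0 [-], cum=3
Step 7: p0@ESC p1@ESC p2@(3,4) p3@ESC p4@ESC -> at (3,4): 1 [p2], cum=4
Step 8: p0@ESC p1@ESC p2@ESC p3@ESC p4@ESC -> at (3,4): 0 [-], cum=4
Total visits = 4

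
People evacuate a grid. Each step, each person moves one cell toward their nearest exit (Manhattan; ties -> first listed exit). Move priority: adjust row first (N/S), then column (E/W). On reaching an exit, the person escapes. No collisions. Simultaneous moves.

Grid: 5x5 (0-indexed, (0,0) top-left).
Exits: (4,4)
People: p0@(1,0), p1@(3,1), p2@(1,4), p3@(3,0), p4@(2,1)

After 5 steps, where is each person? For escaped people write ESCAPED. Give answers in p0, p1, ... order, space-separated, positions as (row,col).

Step 1: p0:(1,0)->(2,0) | p1:(3,1)->(4,1) | p2:(1,4)->(2,4) | p3:(3,0)->(4,0) | p4:(2,1)->(3,1)
Step 2: p0:(2,0)->(3,0) | p1:(4,1)->(4,2) | p2:(2,4)->(3,4) | p3:(4,0)->(4,1) | p4:(3,1)->(4,1)
Step 3: p0:(3,0)->(4,0) | p1:(4,2)->(4,3) | p2:(3,4)->(4,4)->EXIT | p3:(4,1)->(4,2) | p4:(4,1)->(4,2)
Step 4: p0:(4,0)->(4,1) | p1:(4,3)->(4,4)->EXIT | p2:escaped | p3:(4,2)->(4,3) | p4:(4,2)->(4,3)
Step 5: p0:(4,1)->(4,2) | p1:escaped | p2:escaped | p3:(4,3)->(4,4)->EXIT | p4:(4,3)->(4,4)->EXIT

(4,2) ESCAPED ESCAPED ESCAPED ESCAPED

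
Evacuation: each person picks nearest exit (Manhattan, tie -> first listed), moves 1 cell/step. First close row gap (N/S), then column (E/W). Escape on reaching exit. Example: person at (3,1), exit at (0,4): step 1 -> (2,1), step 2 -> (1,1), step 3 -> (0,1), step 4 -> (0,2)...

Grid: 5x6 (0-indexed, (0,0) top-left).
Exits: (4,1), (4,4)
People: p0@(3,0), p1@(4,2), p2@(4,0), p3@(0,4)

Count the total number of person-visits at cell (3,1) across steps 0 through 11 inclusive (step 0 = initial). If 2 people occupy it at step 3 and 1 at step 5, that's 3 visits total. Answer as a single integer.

Answer: 0

Derivation:
Step 0: p0@(3,0) p1@(4,2) p2@(4,0) p3@(0,4) -> at (3,1): 0 [-], cum=0
Step 1: p0@(4,0) p1@ESC p2@ESC p3@(1,4) -> at (3,1): 0 [-], cum=0
Step 2: p0@ESC p1@ESC p2@ESC p3@(2,4) -> at (3,1): 0 [-], cum=0
Step 3: p0@ESC p1@ESC p2@ESC p3@(3,4) -> at (3,1): 0 [-], cum=0
Step 4: p0@ESC p1@ESC p2@ESC p3@ESC -> at (3,1): 0 [-], cum=0
Total visits = 0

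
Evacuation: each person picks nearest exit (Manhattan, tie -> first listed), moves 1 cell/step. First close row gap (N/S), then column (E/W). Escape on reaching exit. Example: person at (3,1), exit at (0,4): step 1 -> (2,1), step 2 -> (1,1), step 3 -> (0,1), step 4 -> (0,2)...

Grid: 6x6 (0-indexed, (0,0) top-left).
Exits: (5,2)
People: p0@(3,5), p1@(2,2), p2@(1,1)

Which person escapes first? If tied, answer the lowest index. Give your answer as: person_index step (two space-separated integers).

Step 1: p0:(3,5)->(4,5) | p1:(2,2)->(3,2) | p2:(1,1)->(2,1)
Step 2: p0:(4,5)->(5,5) | p1:(3,2)->(4,2) | p2:(2,1)->(3,1)
Step 3: p0:(5,5)->(5,4) | p1:(4,2)->(5,2)->EXIT | p2:(3,1)->(4,1)
Step 4: p0:(5,4)->(5,3) | p1:escaped | p2:(4,1)->(5,1)
Step 5: p0:(5,3)->(5,2)->EXIT | p1:escaped | p2:(5,1)->(5,2)->EXIT
Exit steps: [5, 3, 5]
First to escape: p1 at step 3

Answer: 1 3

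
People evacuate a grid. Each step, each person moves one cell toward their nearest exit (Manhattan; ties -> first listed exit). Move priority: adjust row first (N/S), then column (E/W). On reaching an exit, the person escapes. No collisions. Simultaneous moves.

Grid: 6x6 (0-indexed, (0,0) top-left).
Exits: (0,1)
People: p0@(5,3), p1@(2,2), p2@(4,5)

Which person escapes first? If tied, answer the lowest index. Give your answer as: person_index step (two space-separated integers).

Step 1: p0:(5,3)->(4,3) | p1:(2,2)->(1,2) | p2:(4,5)->(3,5)
Step 2: p0:(4,3)->(3,3) | p1:(1,2)->(0,2) | p2:(3,5)->(2,5)
Step 3: p0:(3,3)->(2,3) | p1:(0,2)->(0,1)->EXIT | p2:(2,5)->(1,5)
Step 4: p0:(2,3)->(1,3) | p1:escaped | p2:(1,5)->(0,5)
Step 5: p0:(1,3)->(0,3) | p1:escaped | p2:(0,5)->(0,4)
Step 6: p0:(0,3)->(0,2) | p1:escaped | p2:(0,4)->(0,3)
Step 7: p0:(0,2)->(0,1)->EXIT | p1:escaped | p2:(0,3)->(0,2)
Step 8: p0:escaped | p1:escaped | p2:(0,2)->(0,1)->EXIT
Exit steps: [7, 3, 8]
First to escape: p1 at step 3

Answer: 1 3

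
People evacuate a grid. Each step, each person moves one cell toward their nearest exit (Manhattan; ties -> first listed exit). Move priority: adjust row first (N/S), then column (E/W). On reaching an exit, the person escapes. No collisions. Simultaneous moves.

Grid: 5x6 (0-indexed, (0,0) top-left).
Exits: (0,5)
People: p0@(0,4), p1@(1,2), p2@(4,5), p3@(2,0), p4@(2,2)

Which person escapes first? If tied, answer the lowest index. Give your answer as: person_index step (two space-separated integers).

Answer: 0 1

Derivation:
Step 1: p0:(0,4)->(0,5)->EXIT | p1:(1,2)->(0,2) | p2:(4,5)->(3,5) | p3:(2,0)->(1,0) | p4:(2,2)->(1,2)
Step 2: p0:escaped | p1:(0,2)->(0,3) | p2:(3,5)->(2,5) | p3:(1,0)->(0,0) | p4:(1,2)->(0,2)
Step 3: p0:escaped | p1:(0,3)->(0,4) | p2:(2,5)->(1,5) | p3:(0,0)->(0,1) | p4:(0,2)->(0,3)
Step 4: p0:escaped | p1:(0,4)->(0,5)->EXIT | p2:(1,5)->(0,5)->EXIT | p3:(0,1)->(0,2) | p4:(0,3)->(0,4)
Step 5: p0:escaped | p1:escaped | p2:escaped | p3:(0,2)->(0,3) | p4:(0,4)->(0,5)->EXIT
Step 6: p0:escaped | p1:escaped | p2:escaped | p3:(0,3)->(0,4) | p4:escaped
Step 7: p0:escaped | p1:escaped | p2:escaped | p3:(0,4)->(0,5)->EXIT | p4:escaped
Exit steps: [1, 4, 4, 7, 5]
First to escape: p0 at step 1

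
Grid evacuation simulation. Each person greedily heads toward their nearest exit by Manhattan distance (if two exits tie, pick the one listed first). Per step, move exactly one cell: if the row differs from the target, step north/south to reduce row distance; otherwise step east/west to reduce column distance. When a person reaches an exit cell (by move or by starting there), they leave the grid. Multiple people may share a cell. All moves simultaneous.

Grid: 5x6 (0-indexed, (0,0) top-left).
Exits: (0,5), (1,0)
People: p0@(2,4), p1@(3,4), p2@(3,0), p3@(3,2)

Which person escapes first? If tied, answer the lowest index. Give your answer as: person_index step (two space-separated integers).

Answer: 2 2

Derivation:
Step 1: p0:(2,4)->(1,4) | p1:(3,4)->(2,4) | p2:(3,0)->(2,0) | p3:(3,2)->(2,2)
Step 2: p0:(1,4)->(0,4) | p1:(2,4)->(1,4) | p2:(2,0)->(1,0)->EXIT | p3:(2,2)->(1,2)
Step 3: p0:(0,4)->(0,5)->EXIT | p1:(1,4)->(0,4) | p2:escaped | p3:(1,2)->(1,1)
Step 4: p0:escaped | p1:(0,4)->(0,5)->EXIT | p2:escaped | p3:(1,1)->(1,0)->EXIT
Exit steps: [3, 4, 2, 4]
First to escape: p2 at step 2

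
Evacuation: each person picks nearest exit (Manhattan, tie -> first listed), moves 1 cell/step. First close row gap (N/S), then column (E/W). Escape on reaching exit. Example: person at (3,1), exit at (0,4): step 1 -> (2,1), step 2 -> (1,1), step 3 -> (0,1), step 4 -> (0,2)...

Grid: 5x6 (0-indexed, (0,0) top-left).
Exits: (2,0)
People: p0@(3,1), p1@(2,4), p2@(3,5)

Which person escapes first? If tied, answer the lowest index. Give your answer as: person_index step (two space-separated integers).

Answer: 0 2

Derivation:
Step 1: p0:(3,1)->(2,1) | p1:(2,4)->(2,3) | p2:(3,5)->(2,5)
Step 2: p0:(2,1)->(2,0)->EXIT | p1:(2,3)->(2,2) | p2:(2,5)->(2,4)
Step 3: p0:escaped | p1:(2,2)->(2,1) | p2:(2,4)->(2,3)
Step 4: p0:escaped | p1:(2,1)->(2,0)->EXIT | p2:(2,3)->(2,2)
Step 5: p0:escaped | p1:escaped | p2:(2,2)->(2,1)
Step 6: p0:escaped | p1:escaped | p2:(2,1)->(2,0)->EXIT
Exit steps: [2, 4, 6]
First to escape: p0 at step 2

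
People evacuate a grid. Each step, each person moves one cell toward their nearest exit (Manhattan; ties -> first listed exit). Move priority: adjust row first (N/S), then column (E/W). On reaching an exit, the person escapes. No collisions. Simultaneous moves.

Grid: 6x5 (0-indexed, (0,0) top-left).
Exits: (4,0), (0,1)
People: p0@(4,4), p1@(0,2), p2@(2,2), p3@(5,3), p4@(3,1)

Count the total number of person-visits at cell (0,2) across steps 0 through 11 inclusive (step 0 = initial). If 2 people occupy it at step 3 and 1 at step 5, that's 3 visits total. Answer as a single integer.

Step 0: p0@(4,4) p1@(0,2) p2@(2,2) p3@(5,3) p4@(3,1) -> at (0,2): 1 [p1], cum=1
Step 1: p0@(4,3) p1@ESC p2@(1,2) p3@(4,3) p4@(4,1) -> at (0,2): 0 [-], cum=1
Step 2: p0@(4,2) p1@ESC p2@(0,2) p3@(4,2) p4@ESC -> at (0,2): 1 [p2], cum=2
Step 3: p0@(4,1) p1@ESC p2@ESC p3@(4,1) p4@ESC -> at (0,2): 0 [-], cum=2
Step 4: p0@ESC p1@ESC p2@ESC p3@ESC p4@ESC -> at (0,2): 0 [-], cum=2
Total visits = 2

Answer: 2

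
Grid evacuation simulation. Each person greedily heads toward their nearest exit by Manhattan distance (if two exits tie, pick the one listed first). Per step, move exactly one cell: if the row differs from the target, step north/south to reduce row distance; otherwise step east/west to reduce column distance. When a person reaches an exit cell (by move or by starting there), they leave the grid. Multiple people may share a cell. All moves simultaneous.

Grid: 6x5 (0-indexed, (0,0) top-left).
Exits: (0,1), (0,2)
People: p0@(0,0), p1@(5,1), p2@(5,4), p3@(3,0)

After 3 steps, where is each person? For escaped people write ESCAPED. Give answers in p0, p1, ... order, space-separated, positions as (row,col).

Step 1: p0:(0,0)->(0,1)->EXIT | p1:(5,1)->(4,1) | p2:(5,4)->(4,4) | p3:(3,0)->(2,0)
Step 2: p0:escaped | p1:(4,1)->(3,1) | p2:(4,4)->(3,4) | p3:(2,0)->(1,0)
Step 3: p0:escaped | p1:(3,1)->(2,1) | p2:(3,4)->(2,4) | p3:(1,0)->(0,0)

ESCAPED (2,1) (2,4) (0,0)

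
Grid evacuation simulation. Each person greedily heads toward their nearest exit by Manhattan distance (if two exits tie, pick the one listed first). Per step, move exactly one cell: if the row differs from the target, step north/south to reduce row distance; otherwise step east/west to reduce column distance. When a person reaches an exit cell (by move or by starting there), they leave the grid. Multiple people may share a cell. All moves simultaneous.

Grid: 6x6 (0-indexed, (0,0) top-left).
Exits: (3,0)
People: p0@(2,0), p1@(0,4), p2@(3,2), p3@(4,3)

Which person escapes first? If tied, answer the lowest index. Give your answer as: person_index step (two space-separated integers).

Step 1: p0:(2,0)->(3,0)->EXIT | p1:(0,4)->(1,4) | p2:(3,2)->(3,1) | p3:(4,3)->(3,3)
Step 2: p0:escaped | p1:(1,4)->(2,4) | p2:(3,1)->(3,0)->EXIT | p3:(3,3)->(3,2)
Step 3: p0:escaped | p1:(2,4)->(3,4) | p2:escaped | p3:(3,2)->(3,1)
Step 4: p0:escaped | p1:(3,4)->(3,3) | p2:escaped | p3:(3,1)->(3,0)->EXIT
Step 5: p0:escaped | p1:(3,3)->(3,2) | p2:escaped | p3:escaped
Step 6: p0:escaped | p1:(3,2)->(3,1) | p2:escaped | p3:escaped
Step 7: p0:escaped | p1:(3,1)->(3,0)->EXIT | p2:escaped | p3:escaped
Exit steps: [1, 7, 2, 4]
First to escape: p0 at step 1

Answer: 0 1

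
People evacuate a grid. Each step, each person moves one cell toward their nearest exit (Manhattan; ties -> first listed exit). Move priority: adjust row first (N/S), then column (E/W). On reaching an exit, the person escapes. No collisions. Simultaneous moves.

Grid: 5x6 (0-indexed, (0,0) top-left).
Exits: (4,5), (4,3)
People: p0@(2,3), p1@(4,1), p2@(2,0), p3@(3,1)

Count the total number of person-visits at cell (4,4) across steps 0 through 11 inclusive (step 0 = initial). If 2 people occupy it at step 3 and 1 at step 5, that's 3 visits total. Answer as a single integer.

Step 0: p0@(2,3) p1@(4,1) p2@(2,0) p3@(3,1) -> at (4,4): 0 [-], cum=0
Step 1: p0@(3,3) p1@(4,2) p2@(3,0) p3@(4,1) -> at (4,4): 0 [-], cum=0
Step 2: p0@ESC p1@ESC p2@(4,0) p3@(4,2) -> at (4,4): 0 [-], cum=0
Step 3: p0@ESC p1@ESC p2@(4,1) p3@ESC -> at (4,4): 0 [-], cum=0
Step 4: p0@ESC p1@ESC p2@(4,2) p3@ESC -> at (4,4): 0 [-], cum=0
Step 5: p0@ESC p1@ESC p2@ESC p3@ESC -> at (4,4): 0 [-], cum=0
Total visits = 0

Answer: 0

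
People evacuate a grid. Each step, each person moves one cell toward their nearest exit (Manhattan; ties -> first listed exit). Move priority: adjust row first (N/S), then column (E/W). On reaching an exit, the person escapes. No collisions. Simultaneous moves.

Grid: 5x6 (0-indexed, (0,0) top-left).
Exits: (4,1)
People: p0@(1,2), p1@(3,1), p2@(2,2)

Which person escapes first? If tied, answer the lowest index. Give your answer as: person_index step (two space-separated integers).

Answer: 1 1

Derivation:
Step 1: p0:(1,2)->(2,2) | p1:(3,1)->(4,1)->EXIT | p2:(2,2)->(3,2)
Step 2: p0:(2,2)->(3,2) | p1:escaped | p2:(3,2)->(4,2)
Step 3: p0:(3,2)->(4,2) | p1:escaped | p2:(4,2)->(4,1)->EXIT
Step 4: p0:(4,2)->(4,1)->EXIT | p1:escaped | p2:escaped
Exit steps: [4, 1, 3]
First to escape: p1 at step 1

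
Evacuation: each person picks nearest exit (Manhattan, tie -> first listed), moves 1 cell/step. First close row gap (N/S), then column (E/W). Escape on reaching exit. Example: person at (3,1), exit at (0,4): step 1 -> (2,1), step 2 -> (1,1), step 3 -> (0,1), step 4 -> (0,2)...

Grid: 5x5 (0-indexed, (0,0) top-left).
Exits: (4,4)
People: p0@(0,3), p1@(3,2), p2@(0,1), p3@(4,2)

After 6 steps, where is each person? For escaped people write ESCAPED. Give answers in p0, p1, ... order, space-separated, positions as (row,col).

Step 1: p0:(0,3)->(1,3) | p1:(3,2)->(4,2) | p2:(0,1)->(1,1) | p3:(4,2)->(4,3)
Step 2: p0:(1,3)->(2,3) | p1:(4,2)->(4,3) | p2:(1,1)->(2,1) | p3:(4,3)->(4,4)->EXIT
Step 3: p0:(2,3)->(3,3) | p1:(4,3)->(4,4)->EXIT | p2:(2,1)->(3,1) | p3:escaped
Step 4: p0:(3,3)->(4,3) | p1:escaped | p2:(3,1)->(4,1) | p3:escaped
Step 5: p0:(4,3)->(4,4)->EXIT | p1:escaped | p2:(4,1)->(4,2) | p3:escaped
Step 6: p0:escaped | p1:escaped | p2:(4,2)->(4,3) | p3:escaped

ESCAPED ESCAPED (4,3) ESCAPED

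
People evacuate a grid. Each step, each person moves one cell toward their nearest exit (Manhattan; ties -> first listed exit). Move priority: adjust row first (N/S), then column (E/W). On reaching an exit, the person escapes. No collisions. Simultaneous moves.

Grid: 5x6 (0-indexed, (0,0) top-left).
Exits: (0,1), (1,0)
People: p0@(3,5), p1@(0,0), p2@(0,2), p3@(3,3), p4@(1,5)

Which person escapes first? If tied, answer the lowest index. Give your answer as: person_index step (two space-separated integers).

Step 1: p0:(3,5)->(2,5) | p1:(0,0)->(0,1)->EXIT | p2:(0,2)->(0,1)->EXIT | p3:(3,3)->(2,3) | p4:(1,5)->(0,5)
Step 2: p0:(2,5)->(1,5) | p1:escaped | p2:escaped | p3:(2,3)->(1,3) | p4:(0,5)->(0,4)
Step 3: p0:(1,5)->(0,5) | p1:escaped | p2:escaped | p3:(1,3)->(0,3) | p4:(0,4)->(0,3)
Step 4: p0:(0,5)->(0,4) | p1:escaped | p2:escaped | p3:(0,3)->(0,2) | p4:(0,3)->(0,2)
Step 5: p0:(0,4)->(0,3) | p1:escaped | p2:escaped | p3:(0,2)->(0,1)->EXIT | p4:(0,2)->(0,1)->EXIT
Step 6: p0:(0,3)->(0,2) | p1:escaped | p2:escaped | p3:escaped | p4:escaped
Step 7: p0:(0,2)->(0,1)->EXIT | p1:escaped | p2:escaped | p3:escaped | p4:escaped
Exit steps: [7, 1, 1, 5, 5]
First to escape: p1 at step 1

Answer: 1 1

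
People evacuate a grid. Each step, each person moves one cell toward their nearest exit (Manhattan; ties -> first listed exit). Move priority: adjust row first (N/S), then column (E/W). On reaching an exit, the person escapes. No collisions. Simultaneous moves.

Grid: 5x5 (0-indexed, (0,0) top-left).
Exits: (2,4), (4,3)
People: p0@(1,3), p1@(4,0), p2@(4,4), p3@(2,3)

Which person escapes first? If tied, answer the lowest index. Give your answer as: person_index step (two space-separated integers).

Answer: 2 1

Derivation:
Step 1: p0:(1,3)->(2,3) | p1:(4,0)->(4,1) | p2:(4,4)->(4,3)->EXIT | p3:(2,3)->(2,4)->EXIT
Step 2: p0:(2,3)->(2,4)->EXIT | p1:(4,1)->(4,2) | p2:escaped | p3:escaped
Step 3: p0:escaped | p1:(4,2)->(4,3)->EXIT | p2:escaped | p3:escaped
Exit steps: [2, 3, 1, 1]
First to escape: p2 at step 1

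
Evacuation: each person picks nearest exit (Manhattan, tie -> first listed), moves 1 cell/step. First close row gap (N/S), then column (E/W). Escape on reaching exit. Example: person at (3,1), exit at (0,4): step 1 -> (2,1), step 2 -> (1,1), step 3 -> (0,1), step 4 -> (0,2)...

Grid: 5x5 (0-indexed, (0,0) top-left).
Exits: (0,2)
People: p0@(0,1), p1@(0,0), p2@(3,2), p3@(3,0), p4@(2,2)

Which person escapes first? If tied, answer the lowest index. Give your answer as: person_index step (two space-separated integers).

Step 1: p0:(0,1)->(0,2)->EXIT | p1:(0,0)->(0,1) | p2:(3,2)->(2,2) | p3:(3,0)->(2,0) | p4:(2,2)->(1,2)
Step 2: p0:escaped | p1:(0,1)->(0,2)->EXIT | p2:(2,2)->(1,2) | p3:(2,0)->(1,0) | p4:(1,2)->(0,2)->EXIT
Step 3: p0:escaped | p1:escaped | p2:(1,2)->(0,2)->EXIT | p3:(1,0)->(0,0) | p4:escaped
Step 4: p0:escaped | p1:escaped | p2:escaped | p3:(0,0)->(0,1) | p4:escaped
Step 5: p0:escaped | p1:escaped | p2:escaped | p3:(0,1)->(0,2)->EXIT | p4:escaped
Exit steps: [1, 2, 3, 5, 2]
First to escape: p0 at step 1

Answer: 0 1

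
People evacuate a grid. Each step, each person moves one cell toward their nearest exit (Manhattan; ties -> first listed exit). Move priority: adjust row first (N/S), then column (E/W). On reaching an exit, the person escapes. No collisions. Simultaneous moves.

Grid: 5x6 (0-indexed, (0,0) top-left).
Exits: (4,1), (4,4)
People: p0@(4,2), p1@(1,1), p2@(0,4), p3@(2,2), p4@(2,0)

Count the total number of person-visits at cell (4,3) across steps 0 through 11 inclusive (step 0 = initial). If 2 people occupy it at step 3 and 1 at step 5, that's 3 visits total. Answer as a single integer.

Step 0: p0@(4,2) p1@(1,1) p2@(0,4) p3@(2,2) p4@(2,0) -> at (4,3): 0 [-], cum=0
Step 1: p0@ESC p1@(2,1) p2@(1,4) p3@(3,2) p4@(3,0) -> at (4,3): 0 [-], cum=0
Step 2: p0@ESC p1@(3,1) p2@(2,4) p3@(4,2) p4@(4,0) -> at (4,3): 0 [-], cum=0
Step 3: p0@ESC p1@ESC p2@(3,4) p3@ESC p4@ESC -> at (4,3): 0 [-], cum=0
Step 4: p0@ESC p1@ESC p2@ESC p3@ESC p4@ESC -> at (4,3): 0 [-], cum=0
Total visits = 0

Answer: 0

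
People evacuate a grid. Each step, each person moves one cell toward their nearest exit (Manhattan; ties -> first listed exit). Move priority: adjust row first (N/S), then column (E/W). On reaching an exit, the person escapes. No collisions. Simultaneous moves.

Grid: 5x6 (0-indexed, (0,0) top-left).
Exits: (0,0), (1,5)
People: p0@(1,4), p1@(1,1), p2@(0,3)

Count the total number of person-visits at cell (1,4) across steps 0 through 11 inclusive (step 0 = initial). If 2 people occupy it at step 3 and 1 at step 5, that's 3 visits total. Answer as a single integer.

Step 0: p0@(1,4) p1@(1,1) p2@(0,3) -> at (1,4): 1 [p0], cum=1
Step 1: p0@ESC p1@(0,1) p2@(0,2) -> at (1,4): 0 [-], cum=1
Step 2: p0@ESC p1@ESC p2@(0,1) -> at (1,4): 0 [-], cum=1
Step 3: p0@ESC p1@ESC p2@ESC -> at (1,4): 0 [-], cum=1
Total visits = 1

Answer: 1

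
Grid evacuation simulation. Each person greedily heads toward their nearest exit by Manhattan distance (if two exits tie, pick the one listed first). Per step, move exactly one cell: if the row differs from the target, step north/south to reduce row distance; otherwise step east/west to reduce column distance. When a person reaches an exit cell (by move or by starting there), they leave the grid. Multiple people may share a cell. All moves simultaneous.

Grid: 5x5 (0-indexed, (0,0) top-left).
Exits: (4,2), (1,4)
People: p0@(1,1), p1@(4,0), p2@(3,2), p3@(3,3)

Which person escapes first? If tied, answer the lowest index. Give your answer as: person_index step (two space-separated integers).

Answer: 2 1

Derivation:
Step 1: p0:(1,1)->(1,2) | p1:(4,0)->(4,1) | p2:(3,2)->(4,2)->EXIT | p3:(3,3)->(4,3)
Step 2: p0:(1,2)->(1,3) | p1:(4,1)->(4,2)->EXIT | p2:escaped | p3:(4,3)->(4,2)->EXIT
Step 3: p0:(1,3)->(1,4)->EXIT | p1:escaped | p2:escaped | p3:escaped
Exit steps: [3, 2, 1, 2]
First to escape: p2 at step 1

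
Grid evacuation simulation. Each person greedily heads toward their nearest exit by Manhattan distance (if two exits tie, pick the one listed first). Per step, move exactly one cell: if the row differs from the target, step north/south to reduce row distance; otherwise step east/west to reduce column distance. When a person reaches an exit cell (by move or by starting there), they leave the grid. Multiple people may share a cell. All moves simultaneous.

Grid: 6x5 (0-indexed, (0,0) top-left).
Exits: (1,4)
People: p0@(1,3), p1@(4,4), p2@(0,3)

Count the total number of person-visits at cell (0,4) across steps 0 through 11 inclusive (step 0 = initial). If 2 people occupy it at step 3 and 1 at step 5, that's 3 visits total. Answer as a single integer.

Answer: 0

Derivation:
Step 0: p0@(1,3) p1@(4,4) p2@(0,3) -> at (0,4): 0 [-], cum=0
Step 1: p0@ESC p1@(3,4) p2@(1,3) -> at (0,4): 0 [-], cum=0
Step 2: p0@ESC p1@(2,4) p2@ESC -> at (0,4): 0 [-], cum=0
Step 3: p0@ESC p1@ESC p2@ESC -> at (0,4): 0 [-], cum=0
Total visits = 0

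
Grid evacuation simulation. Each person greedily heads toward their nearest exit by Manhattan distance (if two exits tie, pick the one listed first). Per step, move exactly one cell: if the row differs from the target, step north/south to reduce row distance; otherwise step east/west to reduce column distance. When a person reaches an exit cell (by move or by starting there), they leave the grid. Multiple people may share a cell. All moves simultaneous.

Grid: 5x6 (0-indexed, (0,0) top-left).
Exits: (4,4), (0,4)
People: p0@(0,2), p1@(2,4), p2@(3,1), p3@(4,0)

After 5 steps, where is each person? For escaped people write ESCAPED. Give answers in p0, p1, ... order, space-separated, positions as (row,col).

Step 1: p0:(0,2)->(0,3) | p1:(2,4)->(3,4) | p2:(3,1)->(4,1) | p3:(4,0)->(4,1)
Step 2: p0:(0,3)->(0,4)->EXIT | p1:(3,4)->(4,4)->EXIT | p2:(4,1)->(4,2) | p3:(4,1)->(4,2)
Step 3: p0:escaped | p1:escaped | p2:(4,2)->(4,3) | p3:(4,2)->(4,3)
Step 4: p0:escaped | p1:escaped | p2:(4,3)->(4,4)->EXIT | p3:(4,3)->(4,4)->EXIT

ESCAPED ESCAPED ESCAPED ESCAPED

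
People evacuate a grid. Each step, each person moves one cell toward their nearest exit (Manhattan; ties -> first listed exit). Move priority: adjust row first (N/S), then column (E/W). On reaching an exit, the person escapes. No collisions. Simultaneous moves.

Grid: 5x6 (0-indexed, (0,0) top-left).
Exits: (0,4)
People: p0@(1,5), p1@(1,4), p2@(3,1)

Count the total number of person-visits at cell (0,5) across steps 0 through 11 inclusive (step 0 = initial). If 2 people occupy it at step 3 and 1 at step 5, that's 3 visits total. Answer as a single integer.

Answer: 1

Derivation:
Step 0: p0@(1,5) p1@(1,4) p2@(3,1) -> at (0,5): 0 [-], cum=0
Step 1: p0@(0,5) p1@ESC p2@(2,1) -> at (0,5): 1 [p0], cum=1
Step 2: p0@ESC p1@ESC p2@(1,1) -> at (0,5): 0 [-], cum=1
Step 3: p0@ESC p1@ESC p2@(0,1) -> at (0,5): 0 [-], cum=1
Step 4: p0@ESC p1@ESC p2@(0,2) -> at (0,5): 0 [-], cum=1
Step 5: p0@ESC p1@ESC p2@(0,3) -> at (0,5): 0 [-], cum=1
Step 6: p0@ESC p1@ESC p2@ESC -> at (0,5): 0 [-], cum=1
Total visits = 1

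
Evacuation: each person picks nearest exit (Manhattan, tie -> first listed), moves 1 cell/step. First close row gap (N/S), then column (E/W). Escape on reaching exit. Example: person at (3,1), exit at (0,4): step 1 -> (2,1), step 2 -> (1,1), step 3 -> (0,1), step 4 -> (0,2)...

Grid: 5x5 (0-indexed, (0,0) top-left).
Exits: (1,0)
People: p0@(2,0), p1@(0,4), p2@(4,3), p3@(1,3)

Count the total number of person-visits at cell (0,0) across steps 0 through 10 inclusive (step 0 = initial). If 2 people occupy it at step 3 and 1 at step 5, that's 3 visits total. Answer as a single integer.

Answer: 0

Derivation:
Step 0: p0@(2,0) p1@(0,4) p2@(4,3) p3@(1,3) -> at (0,0): 0 [-], cum=0
Step 1: p0@ESC p1@(1,4) p2@(3,3) p3@(1,2) -> at (0,0): 0 [-], cum=0
Step 2: p0@ESC p1@(1,3) p2@(2,3) p3@(1,1) -> at (0,0): 0 [-], cum=0
Step 3: p0@ESC p1@(1,2) p2@(1,3) p3@ESC -> at (0,0): 0 [-], cum=0
Step 4: p0@ESC p1@(1,1) p2@(1,2) p3@ESC -> at (0,0): 0 [-], cum=0
Step 5: p0@ESC p1@ESC p2@(1,1) p3@ESC -> at (0,0): 0 [-], cum=0
Step 6: p0@ESC p1@ESC p2@ESC p3@ESC -> at (0,0): 0 [-], cum=0
Total visits = 0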